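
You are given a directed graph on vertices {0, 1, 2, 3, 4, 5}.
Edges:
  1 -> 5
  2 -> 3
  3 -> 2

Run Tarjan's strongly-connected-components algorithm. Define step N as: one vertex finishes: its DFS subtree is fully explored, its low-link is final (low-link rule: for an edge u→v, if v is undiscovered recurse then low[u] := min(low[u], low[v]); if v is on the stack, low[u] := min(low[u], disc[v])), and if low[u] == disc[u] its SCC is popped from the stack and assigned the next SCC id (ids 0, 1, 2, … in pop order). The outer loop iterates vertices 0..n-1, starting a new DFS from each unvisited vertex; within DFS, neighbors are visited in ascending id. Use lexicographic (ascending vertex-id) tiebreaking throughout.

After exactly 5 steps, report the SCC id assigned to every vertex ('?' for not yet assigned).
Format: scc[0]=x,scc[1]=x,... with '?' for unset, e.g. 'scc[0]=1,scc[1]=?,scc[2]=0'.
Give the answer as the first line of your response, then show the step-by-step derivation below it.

scc[0]=0,scc[1]=2,scc[2]=3,scc[3]=3,scc[4]=?,scc[5]=1

step 1: low=(low[0]=0,low[1]=?,low[2]=?,low[3]=?,low[4]=?,low[5]=?); scc=(scc[0]=0,scc[1]=?,scc[2]=?,scc[3]=?,scc[4]=?,scc[5]=?)
step 2: low=(low[0]=0,low[1]=1,low[2]=?,low[3]=?,low[4]=?,low[5]=2); scc=(scc[0]=0,scc[1]=?,scc[2]=?,scc[3]=?,scc[4]=?,scc[5]=1)
step 3: low=(low[0]=0,low[1]=1,low[2]=?,low[3]=?,low[4]=?,low[5]=2); scc=(scc[0]=0,scc[1]=2,scc[2]=?,scc[3]=?,scc[4]=?,scc[5]=1)
step 4: low=(low[0]=0,low[1]=1,low[2]=3,low[3]=3,low[4]=?,low[5]=2); scc=(scc[0]=0,scc[1]=2,scc[2]=?,scc[3]=?,scc[4]=?,scc[5]=1)
step 5: low=(low[0]=0,low[1]=1,low[2]=3,low[3]=3,low[4]=?,low[5]=2); scc=(scc[0]=0,scc[1]=2,scc[2]=3,scc[3]=3,scc[4]=?,scc[5]=1)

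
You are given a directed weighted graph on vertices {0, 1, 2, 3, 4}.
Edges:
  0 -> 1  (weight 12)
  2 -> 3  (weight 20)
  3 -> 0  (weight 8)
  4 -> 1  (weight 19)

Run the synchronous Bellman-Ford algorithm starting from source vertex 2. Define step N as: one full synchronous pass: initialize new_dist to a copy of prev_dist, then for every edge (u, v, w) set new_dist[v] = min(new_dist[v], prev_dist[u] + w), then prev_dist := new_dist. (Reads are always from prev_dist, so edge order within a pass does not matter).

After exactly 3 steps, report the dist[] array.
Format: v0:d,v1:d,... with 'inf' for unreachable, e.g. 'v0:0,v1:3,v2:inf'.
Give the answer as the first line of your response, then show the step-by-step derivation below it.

v0:28,v1:40,v2:0,v3:20,v4:inf

step 1: dist = v0:inf,v1:inf,v2:0,v3:20,v4:inf
step 2: dist = v0:28,v1:inf,v2:0,v3:20,v4:inf
step 3: dist = v0:28,v1:40,v2:0,v3:20,v4:inf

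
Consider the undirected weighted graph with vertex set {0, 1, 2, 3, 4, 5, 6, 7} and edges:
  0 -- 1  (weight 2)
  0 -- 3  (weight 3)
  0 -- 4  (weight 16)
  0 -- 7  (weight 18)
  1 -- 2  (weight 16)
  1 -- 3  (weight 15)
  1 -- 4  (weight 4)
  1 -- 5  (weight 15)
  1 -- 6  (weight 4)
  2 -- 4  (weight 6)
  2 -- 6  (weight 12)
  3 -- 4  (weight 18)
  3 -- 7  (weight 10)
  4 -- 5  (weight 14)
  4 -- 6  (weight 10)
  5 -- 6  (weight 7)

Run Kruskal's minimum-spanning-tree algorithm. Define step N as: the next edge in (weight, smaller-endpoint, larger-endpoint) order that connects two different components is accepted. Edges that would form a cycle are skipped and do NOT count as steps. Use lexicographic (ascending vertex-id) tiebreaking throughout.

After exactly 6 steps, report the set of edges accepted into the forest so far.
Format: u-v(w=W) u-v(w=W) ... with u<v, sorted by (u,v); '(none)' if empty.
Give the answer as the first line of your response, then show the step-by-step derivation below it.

0-1(w=2) 0-3(w=3) 1-4(w=4) 1-6(w=4) 2-4(w=6) 5-6(w=7)

step 1: add edge 0-1 (w=2); MST = {0-1(w=2)}
step 2: add edge 0-3 (w=3); MST = {0-1(w=2) 0-3(w=3)}
step 3: add edge 1-4 (w=4); MST = {0-1(w=2) 0-3(w=3) 1-4(w=4)}
step 4: add edge 1-6 (w=4); MST = {0-1(w=2) 0-3(w=3) 1-4(w=4) 1-6(w=4)}
step 5: add edge 2-4 (w=6); MST = {0-1(w=2) 0-3(w=3) 1-4(w=4) 1-6(w=4) 2-4(w=6)}
step 6: add edge 5-6 (w=7); MST = {0-1(w=2) 0-3(w=3) 1-4(w=4) 1-6(w=4) 2-4(w=6) 5-6(w=7)}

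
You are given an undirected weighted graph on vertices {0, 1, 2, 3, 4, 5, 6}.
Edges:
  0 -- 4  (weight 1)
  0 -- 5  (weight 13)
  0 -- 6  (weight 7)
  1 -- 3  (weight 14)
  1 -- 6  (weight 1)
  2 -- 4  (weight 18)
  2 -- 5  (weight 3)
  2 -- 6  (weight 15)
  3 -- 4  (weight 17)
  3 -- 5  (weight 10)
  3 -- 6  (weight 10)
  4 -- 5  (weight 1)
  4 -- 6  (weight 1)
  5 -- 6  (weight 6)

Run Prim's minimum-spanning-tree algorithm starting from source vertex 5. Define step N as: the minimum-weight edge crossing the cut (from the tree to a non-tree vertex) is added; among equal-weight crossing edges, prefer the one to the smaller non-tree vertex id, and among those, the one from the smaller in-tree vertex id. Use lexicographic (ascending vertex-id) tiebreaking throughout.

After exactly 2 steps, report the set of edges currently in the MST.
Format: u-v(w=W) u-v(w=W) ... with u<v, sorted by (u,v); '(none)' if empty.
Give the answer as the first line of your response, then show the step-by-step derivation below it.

0-4(w=1) 4-5(w=1)

step 1: add edge 4-5 (w=1); MST = {4-5(w=1)}
step 2: add edge 0-4 (w=1); MST = {0-4(w=1) 4-5(w=1)}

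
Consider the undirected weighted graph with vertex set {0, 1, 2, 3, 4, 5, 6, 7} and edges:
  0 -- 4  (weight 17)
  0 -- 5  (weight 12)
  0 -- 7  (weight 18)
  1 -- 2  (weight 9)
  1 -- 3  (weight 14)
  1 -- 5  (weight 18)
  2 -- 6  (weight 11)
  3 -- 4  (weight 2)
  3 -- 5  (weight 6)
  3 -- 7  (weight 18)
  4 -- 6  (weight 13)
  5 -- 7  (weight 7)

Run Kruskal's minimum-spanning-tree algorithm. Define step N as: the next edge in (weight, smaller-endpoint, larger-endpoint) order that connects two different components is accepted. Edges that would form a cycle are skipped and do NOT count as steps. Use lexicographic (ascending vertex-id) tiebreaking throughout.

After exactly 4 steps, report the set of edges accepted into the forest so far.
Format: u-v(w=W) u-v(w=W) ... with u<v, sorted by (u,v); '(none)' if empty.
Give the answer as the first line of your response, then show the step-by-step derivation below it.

1-2(w=9) 3-4(w=2) 3-5(w=6) 5-7(w=7)

step 1: add edge 3-4 (w=2); MST = {3-4(w=2)}
step 2: add edge 3-5 (w=6); MST = {3-4(w=2) 3-5(w=6)}
step 3: add edge 5-7 (w=7); MST = {3-4(w=2) 3-5(w=6) 5-7(w=7)}
step 4: add edge 1-2 (w=9); MST = {1-2(w=9) 3-4(w=2) 3-5(w=6) 5-7(w=7)}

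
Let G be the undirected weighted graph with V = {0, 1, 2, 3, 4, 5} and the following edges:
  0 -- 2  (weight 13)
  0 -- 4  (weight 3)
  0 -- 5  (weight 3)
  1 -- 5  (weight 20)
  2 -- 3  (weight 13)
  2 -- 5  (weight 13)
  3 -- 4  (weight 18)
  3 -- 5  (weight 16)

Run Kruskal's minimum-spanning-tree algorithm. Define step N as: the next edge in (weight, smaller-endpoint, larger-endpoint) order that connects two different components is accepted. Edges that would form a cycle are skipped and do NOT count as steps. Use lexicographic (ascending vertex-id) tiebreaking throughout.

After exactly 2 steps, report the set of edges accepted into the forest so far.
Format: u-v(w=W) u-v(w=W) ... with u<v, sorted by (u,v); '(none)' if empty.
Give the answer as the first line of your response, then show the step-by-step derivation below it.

0-4(w=3) 0-5(w=3)

step 1: add edge 0-4 (w=3); MST = {0-4(w=3)}
step 2: add edge 0-5 (w=3); MST = {0-4(w=3) 0-5(w=3)}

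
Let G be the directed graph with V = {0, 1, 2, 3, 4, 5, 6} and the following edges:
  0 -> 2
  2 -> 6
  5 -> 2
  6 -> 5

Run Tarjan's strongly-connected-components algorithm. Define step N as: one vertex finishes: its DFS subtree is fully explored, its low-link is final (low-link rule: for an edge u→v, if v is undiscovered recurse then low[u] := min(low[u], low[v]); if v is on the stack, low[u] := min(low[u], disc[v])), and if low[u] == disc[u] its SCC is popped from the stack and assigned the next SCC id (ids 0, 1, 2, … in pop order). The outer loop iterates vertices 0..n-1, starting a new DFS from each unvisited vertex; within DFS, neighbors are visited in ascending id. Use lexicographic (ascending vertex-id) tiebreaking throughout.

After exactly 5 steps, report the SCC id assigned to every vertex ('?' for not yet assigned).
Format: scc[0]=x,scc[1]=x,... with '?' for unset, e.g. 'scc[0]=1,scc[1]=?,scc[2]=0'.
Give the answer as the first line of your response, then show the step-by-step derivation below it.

scc[0]=1,scc[1]=2,scc[2]=0,scc[3]=?,scc[4]=?,scc[5]=0,scc[6]=0

step 1: low=(low[0]=0,low[1]=?,low[2]=1,low[3]=?,low[4]=?,low[5]=1,low[6]=2); scc=(scc[0]=?,scc[1]=?,scc[2]=?,scc[3]=?,scc[4]=?,scc[5]=?,scc[6]=?)
step 2: low=(low[0]=0,low[1]=?,low[2]=1,low[3]=?,low[4]=?,low[5]=1,low[6]=1); scc=(scc[0]=?,scc[1]=?,scc[2]=?,scc[3]=?,scc[4]=?,scc[5]=?,scc[6]=?)
step 3: low=(low[0]=0,low[1]=?,low[2]=1,low[3]=?,low[4]=?,low[5]=1,low[6]=1); scc=(scc[0]=?,scc[1]=?,scc[2]=0,scc[3]=?,scc[4]=?,scc[5]=0,scc[6]=0)
step 4: low=(low[0]=0,low[1]=?,low[2]=1,low[3]=?,low[4]=?,low[5]=1,low[6]=1); scc=(scc[0]=1,scc[1]=?,scc[2]=0,scc[3]=?,scc[4]=?,scc[5]=0,scc[6]=0)
step 5: low=(low[0]=0,low[1]=4,low[2]=1,low[3]=?,low[4]=?,low[5]=1,low[6]=1); scc=(scc[0]=1,scc[1]=2,scc[2]=0,scc[3]=?,scc[4]=?,scc[5]=0,scc[6]=0)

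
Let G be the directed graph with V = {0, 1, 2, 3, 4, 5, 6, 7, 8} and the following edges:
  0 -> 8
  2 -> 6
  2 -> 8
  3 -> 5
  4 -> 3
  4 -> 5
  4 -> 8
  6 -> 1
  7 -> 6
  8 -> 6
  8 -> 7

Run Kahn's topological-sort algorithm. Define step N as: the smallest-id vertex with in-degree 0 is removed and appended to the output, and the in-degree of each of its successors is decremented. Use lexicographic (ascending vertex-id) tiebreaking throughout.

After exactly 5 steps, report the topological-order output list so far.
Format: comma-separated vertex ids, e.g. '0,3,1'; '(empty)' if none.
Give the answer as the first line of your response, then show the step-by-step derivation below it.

0,2,4,3,5

step 1: output 0; order=[0]; indeg=(0,1,0,1,0,2,3,1,2)
step 2: output 2; order=[0,2]; indeg=(0,1,0,1,0,2,2,1,1)
step 3: output 4; order=[0,2,4]; indeg=(0,1,0,0,0,1,2,1,0)
step 4: output 3; order=[0,2,4,3]; indeg=(0,1,0,0,0,0,2,1,0)
step 5: output 5; order=[0,2,4,3,5]; indeg=(0,1,0,0,0,0,2,1,0)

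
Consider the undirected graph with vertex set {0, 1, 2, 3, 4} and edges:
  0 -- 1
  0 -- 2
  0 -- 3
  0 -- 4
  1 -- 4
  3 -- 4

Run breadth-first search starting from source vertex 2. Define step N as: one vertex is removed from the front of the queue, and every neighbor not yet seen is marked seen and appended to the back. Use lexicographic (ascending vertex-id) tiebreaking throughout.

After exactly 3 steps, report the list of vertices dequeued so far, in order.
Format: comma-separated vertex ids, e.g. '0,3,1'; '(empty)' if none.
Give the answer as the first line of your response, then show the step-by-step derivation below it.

2,0,1

step 1: dequeue 2; queue=[0]; order=2
step 2: dequeue 0; queue=[1,3,4]; order=2,0
step 3: dequeue 1; queue=[3,4]; order=2,0,1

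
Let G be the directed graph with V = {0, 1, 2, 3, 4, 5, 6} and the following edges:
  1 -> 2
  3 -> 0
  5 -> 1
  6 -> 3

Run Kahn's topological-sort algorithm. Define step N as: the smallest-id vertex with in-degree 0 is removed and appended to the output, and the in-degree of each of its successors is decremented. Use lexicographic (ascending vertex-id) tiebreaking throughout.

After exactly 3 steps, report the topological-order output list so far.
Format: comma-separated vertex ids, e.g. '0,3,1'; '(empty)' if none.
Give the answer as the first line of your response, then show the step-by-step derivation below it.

4,5,1

step 1: output 4; order=[4]; indeg=(1,1,1,1,0,0,0)
step 2: output 5; order=[4,5]; indeg=(1,0,1,1,0,0,0)
step 3: output 1; order=[4,5,1]; indeg=(1,0,0,1,0,0,0)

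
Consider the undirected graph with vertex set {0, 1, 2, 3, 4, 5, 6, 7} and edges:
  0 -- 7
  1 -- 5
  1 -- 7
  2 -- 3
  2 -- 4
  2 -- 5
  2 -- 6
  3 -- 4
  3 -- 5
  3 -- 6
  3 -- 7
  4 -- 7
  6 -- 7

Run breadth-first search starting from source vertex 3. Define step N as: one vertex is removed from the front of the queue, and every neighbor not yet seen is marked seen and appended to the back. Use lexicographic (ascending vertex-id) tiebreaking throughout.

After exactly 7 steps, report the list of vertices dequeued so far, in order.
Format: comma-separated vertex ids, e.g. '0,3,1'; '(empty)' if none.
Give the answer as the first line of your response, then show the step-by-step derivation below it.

3,2,4,5,6,7,1

step 1: dequeue 3; queue=[2,4,5,6,7]; order=3
step 2: dequeue 2; queue=[4,5,6,7]; order=3,2
step 3: dequeue 4; queue=[5,6,7]; order=3,2,4
step 4: dequeue 5; queue=[6,7,1]; order=3,2,4,5
step 5: dequeue 6; queue=[7,1]; order=3,2,4,5,6
step 6: dequeue 7; queue=[1,0]; order=3,2,4,5,6,7
step 7: dequeue 1; queue=[0]; order=3,2,4,5,6,7,1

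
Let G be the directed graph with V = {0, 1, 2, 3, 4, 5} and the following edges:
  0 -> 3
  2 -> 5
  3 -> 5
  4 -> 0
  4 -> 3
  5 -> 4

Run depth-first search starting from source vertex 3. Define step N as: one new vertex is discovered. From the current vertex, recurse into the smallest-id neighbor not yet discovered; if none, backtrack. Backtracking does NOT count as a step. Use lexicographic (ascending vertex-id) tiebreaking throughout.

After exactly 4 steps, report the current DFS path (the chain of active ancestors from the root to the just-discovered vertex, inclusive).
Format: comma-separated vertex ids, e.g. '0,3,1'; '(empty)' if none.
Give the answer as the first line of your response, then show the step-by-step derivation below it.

3,5,4,0

step 1: discover 3; path=3; order=3
step 2: discover 5; path=3>5; order=3,5
step 3: discover 4; path=3>5>4; order=3,5,4
step 4: discover 0; path=3>5>4>0; order=3,5,4,0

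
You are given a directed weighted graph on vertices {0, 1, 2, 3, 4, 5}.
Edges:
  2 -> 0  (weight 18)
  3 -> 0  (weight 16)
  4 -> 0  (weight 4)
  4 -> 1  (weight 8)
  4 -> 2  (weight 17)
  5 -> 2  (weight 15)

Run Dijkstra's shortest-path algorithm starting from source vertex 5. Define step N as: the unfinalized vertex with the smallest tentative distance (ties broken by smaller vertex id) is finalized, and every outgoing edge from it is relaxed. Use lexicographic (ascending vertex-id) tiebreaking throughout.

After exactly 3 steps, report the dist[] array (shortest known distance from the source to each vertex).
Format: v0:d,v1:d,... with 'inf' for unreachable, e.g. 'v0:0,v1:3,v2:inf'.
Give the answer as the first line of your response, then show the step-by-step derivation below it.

v0:33,v1:inf,v2:15,v3:inf,v4:inf,v5:0

step 1: dist = v0:inf,v1:inf,v2:15,v3:inf,v4:inf,v5:0
step 2: dist = v0:33,v1:inf,v2:15,v3:inf,v4:inf,v5:0
step 3: dist = v0:33,v1:inf,v2:15,v3:inf,v4:inf,v5:0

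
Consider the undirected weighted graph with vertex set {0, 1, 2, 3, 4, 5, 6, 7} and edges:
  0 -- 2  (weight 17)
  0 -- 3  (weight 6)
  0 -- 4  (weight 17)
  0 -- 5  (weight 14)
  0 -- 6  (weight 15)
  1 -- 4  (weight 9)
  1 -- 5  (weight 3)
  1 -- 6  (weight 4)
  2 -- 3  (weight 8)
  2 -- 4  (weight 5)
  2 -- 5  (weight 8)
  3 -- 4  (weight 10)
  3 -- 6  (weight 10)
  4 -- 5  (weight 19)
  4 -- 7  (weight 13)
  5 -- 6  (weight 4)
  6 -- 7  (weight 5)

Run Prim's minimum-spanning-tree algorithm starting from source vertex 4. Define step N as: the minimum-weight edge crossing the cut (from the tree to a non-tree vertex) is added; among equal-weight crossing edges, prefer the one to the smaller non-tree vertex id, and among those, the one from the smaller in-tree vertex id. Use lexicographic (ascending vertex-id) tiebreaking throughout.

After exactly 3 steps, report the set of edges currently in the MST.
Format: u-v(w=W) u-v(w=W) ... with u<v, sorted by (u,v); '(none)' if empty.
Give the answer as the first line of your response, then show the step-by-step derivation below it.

0-3(w=6) 2-3(w=8) 2-4(w=5)

step 1: add edge 2-4 (w=5); MST = {2-4(w=5)}
step 2: add edge 2-3 (w=8); MST = {2-3(w=8) 2-4(w=5)}
step 3: add edge 0-3 (w=6); MST = {0-3(w=6) 2-3(w=8) 2-4(w=5)}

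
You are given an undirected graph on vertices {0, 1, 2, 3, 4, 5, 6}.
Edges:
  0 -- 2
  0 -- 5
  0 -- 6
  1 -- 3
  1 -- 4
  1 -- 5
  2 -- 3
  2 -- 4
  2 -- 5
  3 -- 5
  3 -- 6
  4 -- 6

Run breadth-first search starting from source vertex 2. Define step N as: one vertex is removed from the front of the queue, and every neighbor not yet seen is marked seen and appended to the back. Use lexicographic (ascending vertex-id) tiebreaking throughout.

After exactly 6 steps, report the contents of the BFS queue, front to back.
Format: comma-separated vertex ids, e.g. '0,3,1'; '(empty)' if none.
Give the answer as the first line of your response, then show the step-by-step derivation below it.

1

step 1: dequeue 2; queue=[0,3,4,5]; order=2
step 2: dequeue 0; queue=[3,4,5,6]; order=2,0
step 3: dequeue 3; queue=[4,5,6,1]; order=2,0,3
step 4: dequeue 4; queue=[5,6,1]; order=2,0,3,4
step 5: dequeue 5; queue=[6,1]; order=2,0,3,4,5
step 6: dequeue 6; queue=[1]; order=2,0,3,4,5,6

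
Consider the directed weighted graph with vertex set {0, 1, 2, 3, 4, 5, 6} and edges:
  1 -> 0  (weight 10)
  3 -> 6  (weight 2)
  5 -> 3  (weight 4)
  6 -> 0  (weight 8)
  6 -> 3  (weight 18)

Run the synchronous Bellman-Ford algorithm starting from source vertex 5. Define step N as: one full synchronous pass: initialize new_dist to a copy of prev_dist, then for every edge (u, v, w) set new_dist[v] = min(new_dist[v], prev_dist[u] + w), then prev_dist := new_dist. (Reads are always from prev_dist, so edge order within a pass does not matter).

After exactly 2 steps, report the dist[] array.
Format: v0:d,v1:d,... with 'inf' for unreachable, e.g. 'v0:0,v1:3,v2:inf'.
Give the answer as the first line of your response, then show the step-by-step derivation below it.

v0:inf,v1:inf,v2:inf,v3:4,v4:inf,v5:0,v6:6

step 1: dist = v0:inf,v1:inf,v2:inf,v3:4,v4:inf,v5:0,v6:inf
step 2: dist = v0:inf,v1:inf,v2:inf,v3:4,v4:inf,v5:0,v6:6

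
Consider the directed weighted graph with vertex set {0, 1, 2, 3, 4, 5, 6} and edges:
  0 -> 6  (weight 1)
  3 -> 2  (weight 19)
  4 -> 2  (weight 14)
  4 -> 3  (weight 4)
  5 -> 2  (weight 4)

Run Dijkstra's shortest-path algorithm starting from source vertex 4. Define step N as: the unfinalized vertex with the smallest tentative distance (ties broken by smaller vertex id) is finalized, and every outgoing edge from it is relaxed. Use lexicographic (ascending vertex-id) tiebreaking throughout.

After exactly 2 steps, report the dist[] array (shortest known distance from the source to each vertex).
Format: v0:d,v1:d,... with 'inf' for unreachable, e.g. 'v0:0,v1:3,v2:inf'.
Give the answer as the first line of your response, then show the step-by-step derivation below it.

v0:inf,v1:inf,v2:14,v3:4,v4:0,v5:inf,v6:inf

step 1: dist = v0:inf,v1:inf,v2:14,v3:4,v4:0,v5:inf,v6:inf
step 2: dist = v0:inf,v1:inf,v2:14,v3:4,v4:0,v5:inf,v6:inf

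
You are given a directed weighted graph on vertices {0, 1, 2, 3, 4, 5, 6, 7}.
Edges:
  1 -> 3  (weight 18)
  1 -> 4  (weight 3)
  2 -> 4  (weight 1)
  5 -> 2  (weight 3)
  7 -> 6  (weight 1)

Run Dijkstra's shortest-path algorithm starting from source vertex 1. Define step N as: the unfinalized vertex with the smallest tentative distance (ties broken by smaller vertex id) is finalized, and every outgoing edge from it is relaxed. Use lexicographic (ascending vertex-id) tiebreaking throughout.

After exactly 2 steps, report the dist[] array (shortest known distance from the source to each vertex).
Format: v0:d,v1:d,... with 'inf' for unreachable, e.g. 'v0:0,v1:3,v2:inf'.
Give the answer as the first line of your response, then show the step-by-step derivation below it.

v0:inf,v1:0,v2:inf,v3:18,v4:3,v5:inf,v6:inf,v7:inf

step 1: dist = v0:inf,v1:0,v2:inf,v3:18,v4:3,v5:inf,v6:inf,v7:inf
step 2: dist = v0:inf,v1:0,v2:inf,v3:18,v4:3,v5:inf,v6:inf,v7:inf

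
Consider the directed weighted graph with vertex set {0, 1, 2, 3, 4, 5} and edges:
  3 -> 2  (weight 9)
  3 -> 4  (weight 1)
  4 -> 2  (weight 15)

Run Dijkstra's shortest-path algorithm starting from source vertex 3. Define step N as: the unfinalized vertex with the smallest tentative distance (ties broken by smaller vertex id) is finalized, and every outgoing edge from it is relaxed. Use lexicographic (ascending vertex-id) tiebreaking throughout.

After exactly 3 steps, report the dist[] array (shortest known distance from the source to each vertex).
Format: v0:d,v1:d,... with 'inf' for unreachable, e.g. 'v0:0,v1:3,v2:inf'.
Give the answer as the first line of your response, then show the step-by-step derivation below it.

v0:inf,v1:inf,v2:9,v3:0,v4:1,v5:inf

step 1: dist = v0:inf,v1:inf,v2:9,v3:0,v4:1,v5:inf
step 2: dist = v0:inf,v1:inf,v2:9,v3:0,v4:1,v5:inf
step 3: dist = v0:inf,v1:inf,v2:9,v3:0,v4:1,v5:inf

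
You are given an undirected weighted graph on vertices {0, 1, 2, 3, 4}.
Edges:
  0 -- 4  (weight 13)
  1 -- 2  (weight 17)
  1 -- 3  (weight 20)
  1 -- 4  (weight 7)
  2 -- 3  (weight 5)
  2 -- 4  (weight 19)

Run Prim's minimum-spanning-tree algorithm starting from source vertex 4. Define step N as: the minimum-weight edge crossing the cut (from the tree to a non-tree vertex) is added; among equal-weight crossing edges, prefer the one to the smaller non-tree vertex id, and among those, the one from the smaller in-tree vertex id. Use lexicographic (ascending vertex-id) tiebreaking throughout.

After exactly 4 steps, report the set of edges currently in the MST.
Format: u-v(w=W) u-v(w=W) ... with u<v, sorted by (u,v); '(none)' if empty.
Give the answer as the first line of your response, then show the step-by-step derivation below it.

0-4(w=13) 1-2(w=17) 1-4(w=7) 2-3(w=5)

step 1: add edge 1-4 (w=7); MST = {1-4(w=7)}
step 2: add edge 0-4 (w=13); MST = {0-4(w=13) 1-4(w=7)}
step 3: add edge 1-2 (w=17); MST = {0-4(w=13) 1-2(w=17) 1-4(w=7)}
step 4: add edge 2-3 (w=5); MST = {0-4(w=13) 1-2(w=17) 1-4(w=7) 2-3(w=5)}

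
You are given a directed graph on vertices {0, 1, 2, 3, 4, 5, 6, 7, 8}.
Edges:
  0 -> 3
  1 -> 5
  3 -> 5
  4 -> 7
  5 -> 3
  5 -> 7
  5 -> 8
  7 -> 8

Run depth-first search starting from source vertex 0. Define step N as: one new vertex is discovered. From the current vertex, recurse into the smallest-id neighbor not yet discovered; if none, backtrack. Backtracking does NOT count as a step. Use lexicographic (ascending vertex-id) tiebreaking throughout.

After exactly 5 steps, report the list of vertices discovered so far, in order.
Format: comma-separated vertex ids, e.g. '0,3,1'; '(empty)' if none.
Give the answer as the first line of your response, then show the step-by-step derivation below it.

0,3,5,7,8

step 1: discover 0; path=0; order=0
step 2: discover 3; path=0>3; order=0,3
step 3: discover 5; path=0>3>5; order=0,3,5
step 4: discover 7; path=0>3>5>7; order=0,3,5,7
step 5: discover 8; path=0>3>5>7>8; order=0,3,5,7,8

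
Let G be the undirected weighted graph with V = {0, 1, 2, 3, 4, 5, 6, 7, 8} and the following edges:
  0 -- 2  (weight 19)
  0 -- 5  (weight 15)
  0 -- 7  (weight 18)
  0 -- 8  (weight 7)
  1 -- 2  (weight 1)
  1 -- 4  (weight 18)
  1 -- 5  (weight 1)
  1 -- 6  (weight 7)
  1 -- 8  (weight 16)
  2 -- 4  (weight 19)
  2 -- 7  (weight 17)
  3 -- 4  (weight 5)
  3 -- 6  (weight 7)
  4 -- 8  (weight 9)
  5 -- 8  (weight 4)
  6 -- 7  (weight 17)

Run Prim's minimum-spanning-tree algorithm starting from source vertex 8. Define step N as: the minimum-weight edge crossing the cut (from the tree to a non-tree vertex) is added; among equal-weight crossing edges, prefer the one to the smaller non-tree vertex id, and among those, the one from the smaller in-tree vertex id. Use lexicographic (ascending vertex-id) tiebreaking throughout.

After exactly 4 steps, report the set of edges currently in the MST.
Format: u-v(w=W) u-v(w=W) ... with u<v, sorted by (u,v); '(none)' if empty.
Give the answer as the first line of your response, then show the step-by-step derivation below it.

0-8(w=7) 1-2(w=1) 1-5(w=1) 5-8(w=4)

step 1: add edge 5-8 (w=4); MST = {5-8(w=4)}
step 2: add edge 1-5 (w=1); MST = {1-5(w=1) 5-8(w=4)}
step 3: add edge 1-2 (w=1); MST = {1-2(w=1) 1-5(w=1) 5-8(w=4)}
step 4: add edge 0-8 (w=7); MST = {0-8(w=7) 1-2(w=1) 1-5(w=1) 5-8(w=4)}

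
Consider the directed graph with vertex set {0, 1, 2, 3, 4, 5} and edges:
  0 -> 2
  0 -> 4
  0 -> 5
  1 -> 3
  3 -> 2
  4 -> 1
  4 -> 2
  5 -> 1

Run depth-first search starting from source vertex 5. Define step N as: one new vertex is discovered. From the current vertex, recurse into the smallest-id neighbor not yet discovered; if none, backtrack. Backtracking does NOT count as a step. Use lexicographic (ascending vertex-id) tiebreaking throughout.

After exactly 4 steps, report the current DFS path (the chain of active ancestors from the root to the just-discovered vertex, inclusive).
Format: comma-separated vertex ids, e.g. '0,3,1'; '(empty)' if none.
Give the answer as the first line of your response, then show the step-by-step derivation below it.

5,1,3,2

step 1: discover 5; path=5; order=5
step 2: discover 1; path=5>1; order=5,1
step 3: discover 3; path=5>1>3; order=5,1,3
step 4: discover 2; path=5>1>3>2; order=5,1,3,2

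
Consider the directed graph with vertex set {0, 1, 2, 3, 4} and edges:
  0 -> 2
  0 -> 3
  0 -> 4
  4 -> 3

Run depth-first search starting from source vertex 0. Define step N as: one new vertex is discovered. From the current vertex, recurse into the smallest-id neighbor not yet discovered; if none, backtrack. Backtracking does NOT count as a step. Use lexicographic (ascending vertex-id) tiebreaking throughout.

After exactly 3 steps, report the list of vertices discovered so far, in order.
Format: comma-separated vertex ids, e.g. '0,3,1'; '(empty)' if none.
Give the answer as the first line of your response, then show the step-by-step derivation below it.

0,2,3

step 1: discover 0; path=0; order=0
step 2: discover 2; path=0>2; order=0,2
step 3: discover 3; path=0>3; order=0,2,3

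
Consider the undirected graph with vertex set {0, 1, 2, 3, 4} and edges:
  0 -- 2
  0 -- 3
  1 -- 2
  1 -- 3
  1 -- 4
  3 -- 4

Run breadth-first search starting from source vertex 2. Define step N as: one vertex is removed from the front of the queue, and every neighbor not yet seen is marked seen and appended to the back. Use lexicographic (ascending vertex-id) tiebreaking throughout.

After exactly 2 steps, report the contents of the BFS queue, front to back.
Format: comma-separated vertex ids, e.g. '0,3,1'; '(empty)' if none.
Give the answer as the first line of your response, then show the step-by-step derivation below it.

1,3

step 1: dequeue 2; queue=[0,1]; order=2
step 2: dequeue 0; queue=[1,3]; order=2,0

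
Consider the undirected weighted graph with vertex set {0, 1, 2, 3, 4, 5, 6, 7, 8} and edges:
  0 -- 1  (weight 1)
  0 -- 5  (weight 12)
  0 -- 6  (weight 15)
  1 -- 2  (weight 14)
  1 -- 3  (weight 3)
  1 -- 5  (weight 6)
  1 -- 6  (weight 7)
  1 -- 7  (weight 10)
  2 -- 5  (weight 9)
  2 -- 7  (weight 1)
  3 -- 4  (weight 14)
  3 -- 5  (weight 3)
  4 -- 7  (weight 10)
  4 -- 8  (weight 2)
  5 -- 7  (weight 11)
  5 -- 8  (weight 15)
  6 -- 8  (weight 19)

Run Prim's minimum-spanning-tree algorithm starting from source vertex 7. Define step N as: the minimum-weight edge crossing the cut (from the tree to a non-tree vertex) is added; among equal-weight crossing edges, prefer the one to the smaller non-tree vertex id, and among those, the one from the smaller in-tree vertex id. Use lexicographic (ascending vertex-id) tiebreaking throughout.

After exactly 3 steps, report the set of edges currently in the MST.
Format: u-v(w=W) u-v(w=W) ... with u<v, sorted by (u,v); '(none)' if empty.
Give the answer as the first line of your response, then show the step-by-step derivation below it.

2-5(w=9) 2-7(w=1) 3-5(w=3)

step 1: add edge 2-7 (w=1); MST = {2-7(w=1)}
step 2: add edge 2-5 (w=9); MST = {2-5(w=9) 2-7(w=1)}
step 3: add edge 3-5 (w=3); MST = {2-5(w=9) 2-7(w=1) 3-5(w=3)}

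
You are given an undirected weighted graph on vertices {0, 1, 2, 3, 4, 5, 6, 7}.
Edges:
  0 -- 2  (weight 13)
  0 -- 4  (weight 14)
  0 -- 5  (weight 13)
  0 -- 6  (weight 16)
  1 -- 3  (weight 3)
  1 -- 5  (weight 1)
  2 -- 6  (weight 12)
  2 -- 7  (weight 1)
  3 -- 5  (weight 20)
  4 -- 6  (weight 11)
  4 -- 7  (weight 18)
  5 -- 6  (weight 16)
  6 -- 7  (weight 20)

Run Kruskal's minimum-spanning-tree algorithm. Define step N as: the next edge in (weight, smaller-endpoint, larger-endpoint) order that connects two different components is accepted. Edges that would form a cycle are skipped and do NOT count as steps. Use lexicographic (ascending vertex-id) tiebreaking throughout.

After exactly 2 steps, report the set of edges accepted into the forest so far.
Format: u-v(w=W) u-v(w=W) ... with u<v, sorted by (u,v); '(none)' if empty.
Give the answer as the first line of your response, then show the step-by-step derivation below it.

1-5(w=1) 2-7(w=1)

step 1: add edge 1-5 (w=1); MST = {1-5(w=1)}
step 2: add edge 2-7 (w=1); MST = {1-5(w=1) 2-7(w=1)}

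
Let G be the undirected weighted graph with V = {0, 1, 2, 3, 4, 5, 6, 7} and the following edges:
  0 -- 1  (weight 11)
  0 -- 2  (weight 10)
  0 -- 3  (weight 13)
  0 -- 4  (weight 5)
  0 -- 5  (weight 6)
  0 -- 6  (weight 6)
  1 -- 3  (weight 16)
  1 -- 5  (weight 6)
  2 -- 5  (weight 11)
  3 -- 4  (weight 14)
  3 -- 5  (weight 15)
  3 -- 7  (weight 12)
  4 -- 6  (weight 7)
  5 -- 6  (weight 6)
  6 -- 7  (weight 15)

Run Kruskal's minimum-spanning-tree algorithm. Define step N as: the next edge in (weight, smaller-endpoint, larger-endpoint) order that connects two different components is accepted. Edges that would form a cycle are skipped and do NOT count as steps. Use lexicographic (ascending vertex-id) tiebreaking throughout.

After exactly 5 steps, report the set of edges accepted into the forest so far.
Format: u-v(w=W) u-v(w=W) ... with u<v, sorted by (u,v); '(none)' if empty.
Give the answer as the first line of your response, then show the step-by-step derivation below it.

0-2(w=10) 0-4(w=5) 0-5(w=6) 0-6(w=6) 1-5(w=6)

step 1: add edge 0-4 (w=5); MST = {0-4(w=5)}
step 2: add edge 0-5 (w=6); MST = {0-4(w=5) 0-5(w=6)}
step 3: add edge 0-6 (w=6); MST = {0-4(w=5) 0-5(w=6) 0-6(w=6)}
step 4: add edge 1-5 (w=6); MST = {0-4(w=5) 0-5(w=6) 0-6(w=6) 1-5(w=6)}
step 5: add edge 0-2 (w=10); MST = {0-2(w=10) 0-4(w=5) 0-5(w=6) 0-6(w=6) 1-5(w=6)}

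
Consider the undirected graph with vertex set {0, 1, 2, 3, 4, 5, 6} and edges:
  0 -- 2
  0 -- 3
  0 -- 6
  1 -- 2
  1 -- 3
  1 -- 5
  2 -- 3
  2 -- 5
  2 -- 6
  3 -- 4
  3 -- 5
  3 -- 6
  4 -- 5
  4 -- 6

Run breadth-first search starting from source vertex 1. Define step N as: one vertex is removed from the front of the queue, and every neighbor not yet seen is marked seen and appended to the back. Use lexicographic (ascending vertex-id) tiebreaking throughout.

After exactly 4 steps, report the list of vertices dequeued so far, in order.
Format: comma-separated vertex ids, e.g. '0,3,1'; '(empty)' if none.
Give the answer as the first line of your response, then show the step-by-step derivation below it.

1,2,3,5

step 1: dequeue 1; queue=[2,3,5]; order=1
step 2: dequeue 2; queue=[3,5,0,6]; order=1,2
step 3: dequeue 3; queue=[5,0,6,4]; order=1,2,3
step 4: dequeue 5; queue=[0,6,4]; order=1,2,3,5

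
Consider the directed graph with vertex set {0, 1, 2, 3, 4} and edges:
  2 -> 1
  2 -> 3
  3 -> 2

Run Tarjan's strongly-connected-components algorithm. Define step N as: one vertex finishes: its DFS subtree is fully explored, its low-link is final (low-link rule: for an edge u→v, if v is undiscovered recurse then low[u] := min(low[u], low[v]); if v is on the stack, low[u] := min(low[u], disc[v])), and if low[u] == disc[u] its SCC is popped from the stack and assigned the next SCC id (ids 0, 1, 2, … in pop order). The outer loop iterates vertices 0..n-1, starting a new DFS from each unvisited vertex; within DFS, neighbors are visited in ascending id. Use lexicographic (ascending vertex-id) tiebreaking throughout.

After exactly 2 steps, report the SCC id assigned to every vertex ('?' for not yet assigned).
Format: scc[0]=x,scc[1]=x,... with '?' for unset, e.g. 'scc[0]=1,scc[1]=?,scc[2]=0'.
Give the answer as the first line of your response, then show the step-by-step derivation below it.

scc[0]=0,scc[1]=1,scc[2]=?,scc[3]=?,scc[4]=?

step 1: low=(low[0]=0,low[1]=?,low[2]=?,low[3]=?,low[4]=?); scc=(scc[0]=0,scc[1]=?,scc[2]=?,scc[3]=?,scc[4]=?)
step 2: low=(low[0]=0,low[1]=1,low[2]=?,low[3]=?,low[4]=?); scc=(scc[0]=0,scc[1]=1,scc[2]=?,scc[3]=?,scc[4]=?)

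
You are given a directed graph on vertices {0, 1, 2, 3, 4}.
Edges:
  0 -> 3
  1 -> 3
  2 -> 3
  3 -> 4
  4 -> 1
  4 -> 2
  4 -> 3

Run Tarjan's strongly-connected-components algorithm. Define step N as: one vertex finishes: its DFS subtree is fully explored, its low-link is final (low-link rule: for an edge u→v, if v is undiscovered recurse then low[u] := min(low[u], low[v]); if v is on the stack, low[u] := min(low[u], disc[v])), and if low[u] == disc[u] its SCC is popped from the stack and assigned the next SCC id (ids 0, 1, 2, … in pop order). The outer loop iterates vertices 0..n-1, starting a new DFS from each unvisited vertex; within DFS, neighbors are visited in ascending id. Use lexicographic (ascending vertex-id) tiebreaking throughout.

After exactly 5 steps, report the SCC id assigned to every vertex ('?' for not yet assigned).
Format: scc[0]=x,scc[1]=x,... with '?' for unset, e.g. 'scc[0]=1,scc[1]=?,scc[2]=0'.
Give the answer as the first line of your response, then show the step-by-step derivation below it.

scc[0]=1,scc[1]=0,scc[2]=0,scc[3]=0,scc[4]=0

step 1: low=(low[0]=0,low[1]=1,low[2]=?,low[3]=1,low[4]=2); scc=(scc[0]=?,scc[1]=?,scc[2]=?,scc[3]=?,scc[4]=?)
step 2: low=(low[0]=0,low[1]=1,low[2]=1,low[3]=1,low[4]=1); scc=(scc[0]=?,scc[1]=?,scc[2]=?,scc[3]=?,scc[4]=?)
step 3: low=(low[0]=0,low[1]=1,low[2]=1,low[3]=1,low[4]=1); scc=(scc[0]=?,scc[1]=?,scc[2]=?,scc[3]=?,scc[4]=?)
step 4: low=(low[0]=0,low[1]=1,low[2]=1,low[3]=1,low[4]=1); scc=(scc[0]=?,scc[1]=0,scc[2]=0,scc[3]=0,scc[4]=0)
step 5: low=(low[0]=0,low[1]=1,low[2]=1,low[3]=1,low[4]=1); scc=(scc[0]=1,scc[1]=0,scc[2]=0,scc[3]=0,scc[4]=0)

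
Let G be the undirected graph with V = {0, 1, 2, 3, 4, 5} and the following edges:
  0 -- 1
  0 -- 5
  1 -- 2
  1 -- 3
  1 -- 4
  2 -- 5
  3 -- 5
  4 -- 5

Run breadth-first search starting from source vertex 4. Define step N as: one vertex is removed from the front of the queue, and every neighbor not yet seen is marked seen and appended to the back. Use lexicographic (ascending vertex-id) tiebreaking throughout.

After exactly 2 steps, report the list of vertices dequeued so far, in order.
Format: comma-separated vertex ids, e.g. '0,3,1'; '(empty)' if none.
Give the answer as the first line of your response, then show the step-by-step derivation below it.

4,1

step 1: dequeue 4; queue=[1,5]; order=4
step 2: dequeue 1; queue=[5,0,2,3]; order=4,1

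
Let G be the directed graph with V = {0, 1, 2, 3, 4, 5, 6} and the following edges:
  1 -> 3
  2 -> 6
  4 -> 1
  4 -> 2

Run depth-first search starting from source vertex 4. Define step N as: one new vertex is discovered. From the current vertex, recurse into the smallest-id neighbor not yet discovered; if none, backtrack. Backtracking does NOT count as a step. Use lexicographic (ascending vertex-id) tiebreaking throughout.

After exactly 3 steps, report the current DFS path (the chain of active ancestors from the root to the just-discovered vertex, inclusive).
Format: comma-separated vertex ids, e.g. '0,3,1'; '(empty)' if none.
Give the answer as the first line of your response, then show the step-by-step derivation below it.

4,1,3

step 1: discover 4; path=4; order=4
step 2: discover 1; path=4>1; order=4,1
step 3: discover 3; path=4>1>3; order=4,1,3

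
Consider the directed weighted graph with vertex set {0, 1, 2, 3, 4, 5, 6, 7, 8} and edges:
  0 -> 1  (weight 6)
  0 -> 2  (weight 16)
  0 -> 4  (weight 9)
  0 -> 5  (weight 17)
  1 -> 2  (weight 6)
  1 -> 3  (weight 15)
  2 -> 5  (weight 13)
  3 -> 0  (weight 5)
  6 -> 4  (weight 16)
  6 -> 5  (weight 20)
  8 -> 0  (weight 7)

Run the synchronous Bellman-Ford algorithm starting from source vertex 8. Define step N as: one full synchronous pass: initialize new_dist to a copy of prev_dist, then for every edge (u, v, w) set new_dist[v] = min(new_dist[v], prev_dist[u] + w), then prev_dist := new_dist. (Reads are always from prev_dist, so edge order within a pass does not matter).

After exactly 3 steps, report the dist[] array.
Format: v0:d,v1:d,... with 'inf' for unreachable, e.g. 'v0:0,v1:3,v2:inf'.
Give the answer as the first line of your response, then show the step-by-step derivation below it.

v0:7,v1:13,v2:19,v3:28,v4:16,v5:24,v6:inf,v7:inf,v8:0

step 1: dist = v0:7,v1:inf,v2:inf,v3:inf,v4:inf,v5:inf,v6:inf,v7:inf,v8:0
step 2: dist = v0:7,v1:13,v2:23,v3:inf,v4:16,v5:24,v6:inf,v7:inf,v8:0
step 3: dist = v0:7,v1:13,v2:19,v3:28,v4:16,v5:24,v6:inf,v7:inf,v8:0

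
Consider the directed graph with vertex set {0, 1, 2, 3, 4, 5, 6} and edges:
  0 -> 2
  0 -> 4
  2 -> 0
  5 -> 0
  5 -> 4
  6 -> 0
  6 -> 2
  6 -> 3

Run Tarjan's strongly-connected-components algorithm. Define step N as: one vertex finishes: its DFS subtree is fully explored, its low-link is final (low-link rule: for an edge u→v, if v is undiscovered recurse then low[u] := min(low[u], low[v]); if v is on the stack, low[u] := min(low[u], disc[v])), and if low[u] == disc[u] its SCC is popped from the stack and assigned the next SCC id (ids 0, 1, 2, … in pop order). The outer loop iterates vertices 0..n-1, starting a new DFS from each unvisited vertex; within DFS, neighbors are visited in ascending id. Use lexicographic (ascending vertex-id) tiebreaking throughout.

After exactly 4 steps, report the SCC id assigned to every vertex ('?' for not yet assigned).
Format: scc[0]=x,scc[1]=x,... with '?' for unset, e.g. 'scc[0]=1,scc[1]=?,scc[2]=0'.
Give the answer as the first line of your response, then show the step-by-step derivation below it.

scc[0]=1,scc[1]=2,scc[2]=1,scc[3]=?,scc[4]=0,scc[5]=?,scc[6]=?

step 1: low=(low[0]=0,low[1]=?,low[2]=0,low[3]=?,low[4]=?,low[5]=?,low[6]=?); scc=(scc[0]=?,scc[1]=?,scc[2]=?,scc[3]=?,scc[4]=?,scc[5]=?,scc[6]=?)
step 2: low=(low[0]=0,low[1]=?,low[2]=0,low[3]=?,low[4]=2,low[5]=?,low[6]=?); scc=(scc[0]=?,scc[1]=?,scc[2]=?,scc[3]=?,scc[4]=0,scc[5]=?,scc[6]=?)
step 3: low=(low[0]=0,low[1]=?,low[2]=0,low[3]=?,low[4]=2,low[5]=?,low[6]=?); scc=(scc[0]=1,scc[1]=?,scc[2]=1,scc[3]=?,scc[4]=0,scc[5]=?,scc[6]=?)
step 4: low=(low[0]=0,low[1]=3,low[2]=0,low[3]=?,low[4]=2,low[5]=?,low[6]=?); scc=(scc[0]=1,scc[1]=2,scc[2]=1,scc[3]=?,scc[4]=0,scc[5]=?,scc[6]=?)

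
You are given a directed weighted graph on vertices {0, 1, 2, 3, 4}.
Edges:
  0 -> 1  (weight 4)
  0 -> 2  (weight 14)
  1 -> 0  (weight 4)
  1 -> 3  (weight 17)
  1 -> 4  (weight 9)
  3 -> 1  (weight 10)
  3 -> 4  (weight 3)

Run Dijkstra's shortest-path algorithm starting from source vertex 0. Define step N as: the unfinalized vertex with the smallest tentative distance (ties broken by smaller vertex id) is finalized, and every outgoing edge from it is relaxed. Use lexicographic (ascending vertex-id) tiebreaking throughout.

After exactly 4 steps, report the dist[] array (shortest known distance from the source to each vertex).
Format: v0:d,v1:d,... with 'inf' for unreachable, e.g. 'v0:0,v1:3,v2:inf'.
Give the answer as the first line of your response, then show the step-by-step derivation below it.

v0:0,v1:4,v2:14,v3:21,v4:13

step 1: dist = v0:0,v1:4,v2:14,v3:inf,v4:inf
step 2: dist = v0:0,v1:4,v2:14,v3:21,v4:13
step 3: dist = v0:0,v1:4,v2:14,v3:21,v4:13
step 4: dist = v0:0,v1:4,v2:14,v3:21,v4:13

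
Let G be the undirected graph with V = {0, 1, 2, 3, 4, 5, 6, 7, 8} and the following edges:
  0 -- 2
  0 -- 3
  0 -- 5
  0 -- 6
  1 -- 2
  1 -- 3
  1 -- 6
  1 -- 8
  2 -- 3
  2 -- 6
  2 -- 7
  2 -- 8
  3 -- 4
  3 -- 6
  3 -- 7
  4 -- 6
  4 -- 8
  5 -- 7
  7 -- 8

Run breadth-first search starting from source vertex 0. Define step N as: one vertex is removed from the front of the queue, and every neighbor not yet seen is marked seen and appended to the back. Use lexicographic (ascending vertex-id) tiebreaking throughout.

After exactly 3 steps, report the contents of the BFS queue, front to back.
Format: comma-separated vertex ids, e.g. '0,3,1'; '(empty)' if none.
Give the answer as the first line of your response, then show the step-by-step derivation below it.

5,6,1,7,8,4

step 1: dequeue 0; queue=[2,3,5,6]; order=0
step 2: dequeue 2; queue=[3,5,6,1,7,8]; order=0,2
step 3: dequeue 3; queue=[5,6,1,7,8,4]; order=0,2,3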